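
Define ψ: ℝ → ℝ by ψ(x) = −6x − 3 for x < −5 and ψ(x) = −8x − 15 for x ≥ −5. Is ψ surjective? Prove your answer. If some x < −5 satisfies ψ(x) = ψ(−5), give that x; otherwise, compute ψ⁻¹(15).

-15/4

Both pieces are strictly decreasing (slopes −6 and −8), so each is injective on its own interval.
The left piece maps (−∞, −5) onto (27, ∞); the right piece maps [−5, ∞) onto (−∞, 25].
The union (27, ∞) ∪ (−∞, 25] omits the interval between 27 and 25; in particular 27 has no preimage. So ψ is not surjective.
Because the two images are disjoint, no x < −5 has ψ(x) = ψ(−5), so we compute ψ⁻¹(15): 15 lies in (−∞, 25], so solve −8x − 15 = 15: x = (15 + 15)/(−8) = −15/4.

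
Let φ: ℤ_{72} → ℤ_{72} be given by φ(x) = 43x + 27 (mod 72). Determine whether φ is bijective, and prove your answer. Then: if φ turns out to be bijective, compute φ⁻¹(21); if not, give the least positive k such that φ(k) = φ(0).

30

If φ(u) = φ(v), then 43u ≡ 43v (mod 72). Because gcd(43, 72) = 1, we may cancel 43 to get u ≡ v (mod 72).
We now compute 43⁻¹ mod 72 explicitly. Euclid's algorithm: 72 = 1·43 + 29, 43 = 1·29 + 14, 29 = 2·14 + 1; back-substituting gives 1 = 67·43 − 40·72, so 43⁻¹ ≡ 67 (mod 72).
For any y ∈ ℤ_{72}, x = 67(y − 27) mod 72 satisfies φ(x) = 43·67(y − 27) + 27 ≡ y (since 43·67 ≡ 1 mod 72). So every y has a preimage.
Hence φ is bijective.
Since φ is bijective, we find φ⁻¹(21): we need 43x ≡ 21 − 27 ≡ 66 (mod 72). Using 43⁻¹ = 67: x ≡ 67·66 = 4422 = 61·72 + 30, so x = 30.
Check: φ(30) = 43·30 + 27 = 1317 = 18·72 + 21 ≡ 21 (mod 72).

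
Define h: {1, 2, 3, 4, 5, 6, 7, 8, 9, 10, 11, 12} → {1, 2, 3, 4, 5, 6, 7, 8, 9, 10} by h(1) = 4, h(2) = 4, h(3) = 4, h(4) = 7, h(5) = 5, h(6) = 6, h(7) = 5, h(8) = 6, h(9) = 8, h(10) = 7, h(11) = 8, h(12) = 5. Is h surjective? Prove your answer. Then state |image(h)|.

5

No element maps to 1, so h is not surjective.
The image of h is {4, 5, 6, 7, 8}, which has 5 elements.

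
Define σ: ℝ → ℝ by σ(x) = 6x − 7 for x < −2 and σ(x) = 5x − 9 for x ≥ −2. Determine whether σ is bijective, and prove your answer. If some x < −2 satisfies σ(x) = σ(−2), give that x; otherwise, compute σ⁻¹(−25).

Both pieces are strictly increasing (slopes 6 and 5), so each is injective on its own interval.
The left piece maps (−∞, −2) onto (−∞, −19); the right piece maps [−2, ∞) onto [−19, ∞).
Since −19 = −19, the images partition ℝ: σ is injective and surjective, hence bijective.
Because the two images are disjoint, no x < −2 has σ(x) = σ(−2), so we compute σ⁻¹(−25): −25 lies in (−∞, −19), so solve 6x − 7 = −25: x = (−25 + 7)/6 = −3.

-3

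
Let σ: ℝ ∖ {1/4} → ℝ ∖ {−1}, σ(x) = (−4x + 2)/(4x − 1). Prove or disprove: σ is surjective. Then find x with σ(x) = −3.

For any y ≠ −1, solving y(4x − 1) = −4x + 2 for x gives a well-defined x ≠ 1/4. So σ is surjective.
Solving σ(x) = −3: cross-multiplying gives −4x + 2 = −3(4x − 1), which rearranges to 8x = 1, so x = 1/8.

1/8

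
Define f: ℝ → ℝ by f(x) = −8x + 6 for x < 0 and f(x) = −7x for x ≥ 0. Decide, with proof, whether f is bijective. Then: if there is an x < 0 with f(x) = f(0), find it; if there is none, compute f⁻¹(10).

Both pieces are strictly decreasing (slopes −8 and −7), so each is injective on its own interval.
The left piece maps (−∞, 0) onto (6, ∞); the right piece maps [0, ∞) onto (−∞, 0].
The images leave a gap (6 has no preimage), so f is not surjective, hence not bijective.
Because the two images are disjoint, no x < 0 has f(x) = f(0), so we compute f⁻¹(10): 10 lies in (6, ∞), so solve −8x + 6 = 10: x = (10 − 6)/(−8) = −1/2.

-1/2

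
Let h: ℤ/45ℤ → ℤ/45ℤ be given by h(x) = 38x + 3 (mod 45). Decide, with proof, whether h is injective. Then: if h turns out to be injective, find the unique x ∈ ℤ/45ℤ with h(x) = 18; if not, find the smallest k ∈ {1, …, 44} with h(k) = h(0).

30

Suppose h(u) = h(v) in ℤ/45ℤ. Then 38u + 3 ≡ 38v + 3 (mod 45), thus 38(u − v) ≡ 0 (mod 45).
Since gcd(38, 45) = 1, 38 is invertible modulo 45, thus u − v ≡ 0 (mod 45), i.e. u = v.
Therefore h is injective.
We now compute 38⁻¹ mod 45 explicitly. Euclid's algorithm: 45 = 1·38 + 7, 38 = 5·7 + 3, 7 = 2·3 + 1; back-substituting gives 1 = 32·38 − 27·45, so 38⁻¹ ≡ 32 (mod 45).
Since h is injective, we compute h⁻¹(18): solve 38x + 3 ≡ 18 (mod 45), i.e. 38x ≡ 15 (mod 45).
Multiplying by 38⁻¹ = 32 gives x ≡ 32·15 = 480 = 10·45 + 30 ≡ 30 (mod 45).
Check: h(30) = 38·30 + 3 = 1143 = 25·45 + 18 ≡ 18 (mod 45).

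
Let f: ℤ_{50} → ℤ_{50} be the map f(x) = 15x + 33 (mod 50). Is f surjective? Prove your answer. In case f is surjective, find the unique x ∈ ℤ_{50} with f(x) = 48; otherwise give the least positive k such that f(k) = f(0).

10

Since gcd(15, 50) = 5, we have 15x ≡ 0 (mod 5) for all x, so f(x) ≡ 3 (mod 5).
But 0 ≢ 3 (mod 5), so 0 ∈ ℤ_{50} has no preimage. Thus f is not surjective.
Since f is not surjective, we find the least positive k with f(k) = f(0): this means 15k ≡ 0 (mod 50), i.e. 50 ∣ 15k. Since gcd(15, 50) = 5, dividing through by 5 this holds exactly when 10 ∣ 3k, and as gcd(3, 10) = 1, exactly when 10 ∣ k.
The smallest positive such k is 10.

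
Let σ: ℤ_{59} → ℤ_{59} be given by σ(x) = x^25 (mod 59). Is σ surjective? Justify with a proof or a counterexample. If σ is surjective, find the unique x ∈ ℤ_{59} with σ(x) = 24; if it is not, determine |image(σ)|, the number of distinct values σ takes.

Since 59 is prime, the nonzero elements of ℤ_{59} form a cyclic group of order 58.
As gcd(25, 58) = 1, raising to the 25th power is a bijection on this group: if s^25 ≡ t^25 then (st^{−1})^25 = 1, and the only element of order dividing gcd(25, 58) = 1 is 1, so s = t.
With σ(0) = 0 this makes σ injective on all of ℤ_{59}, hence bijective (finite equal-size domain and codomain). In particular σ is surjective.
Since σ is surjective, we find the preimage of 24. The inverse of x ↦ x^25 on (ℤ_{59})^× is x ↦ x^7, because 25·7 = 175 = 3·58 + 1 ≡ 1 (mod 58) and x^{58} = 1 for x ≠ 0 (Fermat). So σ⁻¹(24) = 24^7 mod 59.
Repeated squaring mod 59: 24^1 ≡ 24, 24^2 ≡ 24² = 576 ≡ 45, 24^4 ≡ 45² = 2025 ≡ 19. Since 7 = 4 + 2 + 1, 24^7 ≡ 19·45·24: 19·45 = 855 ≡ 29, then 29·24 = 696 ≡ 47. So 24^7 ≡ 47 (mod 59).
Hence σ⁻¹(24) = 47.

47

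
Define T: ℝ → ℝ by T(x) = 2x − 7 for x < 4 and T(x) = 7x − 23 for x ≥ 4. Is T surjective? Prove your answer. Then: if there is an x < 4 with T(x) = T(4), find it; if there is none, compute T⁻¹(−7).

0

Both pieces are strictly increasing (slopes 2 and 7), so each is injective on its own interval.
The left piece maps (−∞, 4) onto (−∞, 1); the right piece maps [4, ∞) onto [5, ∞).
The union (−∞, 1) ∪ [5, ∞) omits the interval between 1 and 5; in particular 1 has no preimage. So T is not surjective.
Because the two images are disjoint, no x < 4 has T(x) = T(4), so we compute T⁻¹(−7): −7 lies in (−∞, 1), so solve 2x − 7 = −7: x = (−7 + 7)/2 = 0.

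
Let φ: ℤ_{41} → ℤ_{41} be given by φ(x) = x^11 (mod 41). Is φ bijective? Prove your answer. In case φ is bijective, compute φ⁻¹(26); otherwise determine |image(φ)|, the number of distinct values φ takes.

Since 41 is prime, the nonzero elements of ℤ_{41} form a cyclic group of order 40.
As gcd(11, 40) = 1, raising to the 11th power is a bijection on this group: if s^11 ≡ t^11 then (st^{−1})^11 = 1, and the only element of order dividing gcd(11, 40) = 1 is 1, so s = t.
With φ(0) = 0 this makes φ injective on all of ℤ_{41}, hence bijective (finite equal-size domain and codomain). In particular φ is bijective.
Since φ is bijective, we find the preimage of 26. The inverse of x ↦ x^11 on (ℤ_{41})^× is x ↦ x^11, because 11·11 = 121 = 3·40 + 1 ≡ 1 (mod 40) and x^{40} = 1 for x ≠ 0 (Fermat). So φ⁻¹(26) = 26^11 mod 41.
Repeated squaring mod 41: 26^1 ≡ 26, 26^2 ≡ 26² = 676 ≡ 20, 26^4 ≡ 20² = 400 ≡ 31, 26^8 ≡ 31² = 961 ≡ 18. Since 11 = 8 + 2 + 1, 26^11 ≡ 18·20·26: 18·20 = 360 ≡ 32, then 32·26 = 832 ≡ 12. So 26^11 ≡ 12 (mod 41).
Hence φ⁻¹(26) = 12.

12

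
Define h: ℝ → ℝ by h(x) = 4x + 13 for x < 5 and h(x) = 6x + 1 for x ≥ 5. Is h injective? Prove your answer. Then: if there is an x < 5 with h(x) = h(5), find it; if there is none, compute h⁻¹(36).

Both pieces are strictly increasing (slopes 4 and 6), so each is injective on its own interval.
The left piece maps (−∞, 5) onto (−∞, 33); the right piece maps [5, ∞) onto [31, ∞).
These images overlap. In particular h(5) = 31 (right piece), and solving 4x + 13 = 31 on the left piece gives x = 9/2 < 5.
So h(9/2) = h(5) with 9/2 ≠ 5, and h is not injective. This x = 9/2 is the requested value below 5.

9/2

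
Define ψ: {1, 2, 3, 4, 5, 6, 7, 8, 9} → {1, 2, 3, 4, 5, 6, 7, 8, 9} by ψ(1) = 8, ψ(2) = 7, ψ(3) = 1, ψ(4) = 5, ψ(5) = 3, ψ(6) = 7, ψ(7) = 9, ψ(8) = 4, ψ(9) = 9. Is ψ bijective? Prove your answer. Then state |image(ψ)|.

7

ψ(2) = 7 = ψ(6) with 2 ≠ 6, so ψ is not injective, hence not bijective.
The image of ψ is {1, 3, 4, 5, 7, 8, 9}, which has 7 elements.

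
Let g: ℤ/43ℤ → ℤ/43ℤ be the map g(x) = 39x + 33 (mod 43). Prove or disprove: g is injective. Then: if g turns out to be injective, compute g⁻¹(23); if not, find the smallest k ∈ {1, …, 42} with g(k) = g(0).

If g(s) = g(t), then 39s ≡ 39t (mod 43). Because gcd(39, 43) = 1, we may cancel 39 to get s ≡ t (mod 43).
Hence g is injective.
We now compute 39⁻¹ mod 43 explicitly. Euclid's algorithm: 43 = 1·39 + 4, 39 = 9·4 + 3, 4 = 1·3 + 1; back-substituting gives 1 = 32·39 − 29·43, so 39⁻¹ ≡ 32 (mod 43).
Since g is injective, we compute g⁻¹(23): solve 39x + 33 ≡ 23 (mod 43), i.e. 39x ≡ 33 (mod 43).
Multiplying by 39⁻¹ = 32 gives x ≡ 32·33 = 1056 = 24·43 + 24 ≡ 24 (mod 43).
Check: g(24) = 39·24 + 33 = 969 = 22·43 + 23 ≡ 23 (mod 43).

24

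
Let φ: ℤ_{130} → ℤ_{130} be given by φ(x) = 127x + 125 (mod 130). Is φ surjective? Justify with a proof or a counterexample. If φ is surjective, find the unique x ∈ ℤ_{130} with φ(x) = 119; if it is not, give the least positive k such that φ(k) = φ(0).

Since gcd(127, 130) = 1, 127 is invertible modulo 130. Euclid's algorithm: 130 = 1·127 + 3, 127 = 42·3 + 1; back-substituting gives 1 = 43·127 − 42·130, so 127⁻¹ ≡ 43 (mod 130).
Then y ↦ 43(y − 125) is a two-sided inverse to φ, so every y ∈ ℤ_{130} has a preimage.
Thus φ is surjective.
Since φ is surjective, we compute φ⁻¹(119): solve 127x + 125 ≡ 119 (mod 130), i.e. 127x ≡ 124 (mod 130).
Multiplying by 127⁻¹ = 43 gives x ≡ 43·124 = 5332 = 41·130 + 2 ≡ 2 (mod 130).
Check: φ(2) = 127·2 + 125 = 379 = 2·130 + 119 ≡ 119 (mod 130).

2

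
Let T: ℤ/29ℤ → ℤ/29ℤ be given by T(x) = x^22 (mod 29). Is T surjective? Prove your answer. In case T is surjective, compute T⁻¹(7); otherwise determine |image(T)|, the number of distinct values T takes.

15

T(14): Repeated squaring mod 29: 14^1 ≡ 14, 14^2 ≡ 14² = 196 ≡ 22, 14^4 ≡ 22² = 484 ≡ 20, 14^8 ≡ 20² = 400 ≡ 23, 14^16 ≡ 23² = 529 ≡ 7. Since 22 = 16 + 4 + 2, 14^22 ≡ 7·20·22: 7·20 = 140 ≡ 24, then 24·22 = 528 ≡ 6. So 14^22 ≡ 6 (mod 29).
T(15): Repeated squaring mod 29: 15^1 ≡ 15, 15^2 ≡ 15² = 225 ≡ 22, 15^4 ≡ 22² = 484 ≡ 20, 15^8 ≡ 20² = 400 ≡ 23, 15^16 ≡ 23² = 529 ≡ 7. Since 22 = 16 + 4 + 2, 15^22 ≡ 7·20·22: 7·20 = 140 ≡ 24, then 24·22 = 528 ≡ 6. So 15^22 ≡ 6 (mod 29).
So T(14) = T(15) = 6 while 14 ≠ 15, so T is not injective.
A non-injective map from the 29-element set ℤ/29ℤ to itself takes at most 28 distinct values, so it cannot be surjective. Thus T is not surjective.
Since T is not surjective, we determine |image(T)|. Computing x^22 mod 29 for each x (by repeated squaring, reducing mod 29 at every step), the values T(0), T(1), …, T(28) are: 0, 1, 5, 22, 25, 24, 23, 7, 9, 20, 4, 13, 28, 16, 6, 6, 16, 28, 13, 4, 20, 9, 7, 23, 24, 25, 22, 5, 1.
The distinct values are {0, 1, 4, 5, 6, 7, 9, 13, 16, 20, 22, 23, 24, 25, 28}; there are 15 of them.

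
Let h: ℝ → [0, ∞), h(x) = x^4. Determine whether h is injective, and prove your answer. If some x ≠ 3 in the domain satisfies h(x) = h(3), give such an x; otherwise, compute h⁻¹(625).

h(3) = 81 = (−3)^4 = h(−3) (since 4 is even), with 3 ≠ −3. So h is not injective.
For the follow-up, such an x exists: taking x = −3 ∈ ℝ gives h(−3) = 81 = h(3) with −3 ≠ 3.

-3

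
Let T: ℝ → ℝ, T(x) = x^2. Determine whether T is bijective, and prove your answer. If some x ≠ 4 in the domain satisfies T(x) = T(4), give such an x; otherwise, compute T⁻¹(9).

-4

T(4) = 16 = (−4)^2 = T(−4) (since 2 is even), with 4 ≠ −4. So T is not injective, hence not bijective.
For the follow-up, such an x exists: taking x = −4 ∈ ℝ gives T(−4) = 16 = T(4) with −4 ≠ 4.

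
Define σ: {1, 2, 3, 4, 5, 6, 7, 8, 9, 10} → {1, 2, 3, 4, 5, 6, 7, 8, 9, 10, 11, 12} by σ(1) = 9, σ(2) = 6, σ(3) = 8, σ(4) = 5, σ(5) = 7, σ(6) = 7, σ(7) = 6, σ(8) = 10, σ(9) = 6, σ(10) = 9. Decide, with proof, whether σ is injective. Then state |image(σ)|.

6

σ(5) = 7 = σ(6) with 5 ≠ 6, so σ is not injective.
The image of σ is {5, 6, 7, 8, 9, 10}, which has 6 elements.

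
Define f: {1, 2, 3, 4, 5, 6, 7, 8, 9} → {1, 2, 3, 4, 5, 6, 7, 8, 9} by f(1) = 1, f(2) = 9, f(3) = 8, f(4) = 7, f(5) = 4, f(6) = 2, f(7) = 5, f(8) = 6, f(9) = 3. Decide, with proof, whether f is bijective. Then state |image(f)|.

The values 1, 9, 8, 7, 4, 2, 5, 6, 3 are a permutation of {1, 2, 3, 4, 5, 6, 7, 8, 9}: each element appears exactly once.
So f is injective and surjective, hence bijective.
The image of f is {1, 2, 3, 4, 5, 6, 7, 8, 9}, which has 9 elements.

9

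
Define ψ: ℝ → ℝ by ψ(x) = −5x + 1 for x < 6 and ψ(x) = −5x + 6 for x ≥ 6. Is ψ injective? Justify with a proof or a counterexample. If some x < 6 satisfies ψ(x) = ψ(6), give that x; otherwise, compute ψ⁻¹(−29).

5

Both pieces are strictly decreasing (slopes −5 and −5), so each is injective on its own interval.
The left piece maps (−∞, 6) onto (−29, ∞); the right piece maps [6, ∞) onto (−∞, −24].
These images overlap. In particular ψ(6) = −24 (right piece), and solving −5x + 1 = −24 on the left piece gives x = 5 < 6.
So ψ(5) = ψ(6) with 5 ≠ 6, and ψ is not injective. This x = 5 is the requested value below 6.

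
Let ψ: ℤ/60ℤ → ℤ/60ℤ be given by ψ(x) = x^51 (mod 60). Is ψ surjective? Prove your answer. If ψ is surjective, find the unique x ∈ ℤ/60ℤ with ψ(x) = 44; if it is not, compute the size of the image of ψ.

45

ψ(0) = 0^51 = 0.
ψ(30): Repeated squaring mod 60: 30^1 ≡ 30, 30^2 ≡ 30² = 900 ≡ 0, 30^4 ≡ 0² = 0, 30^8 ≡ 0² = 0, 30^16 ≡ 0² = 0, 30^32 ≡ 0² = 0. Since 51 = 32 + 16 + 2 + 1, 30^51 ≡ 0·0·0·30: 0·0 = 0, then 0·0 = 0, then 0·30 = 0. So 30^51 ≡ 0 (mod 60).
So ψ(0) = ψ(30) = 0 while 0 ≠ 30, so ψ is not injective.
A non-injective map from the 60-element set ℤ/60ℤ to itself takes at most 59 distinct values, so it cannot be surjective. Thus ψ is not surjective.
Since ψ is not surjective, we determine |image(ψ)|. Computing x^51 mod 60 for each x (by repeated squaring, reducing mod 60 at every step), the values ψ(0), ψ(1), …, ψ(59) are: 0, 1, 8, 27, 4, 5, 36, 43, 32, 9, 40, 11, 48, 37, 44, 15, 16, 53, 12, 19, 20, 21, 28, 47, 24, 25, 56, 3, 52, 29, 0, 31, 8, 57, 4, 35, 36, 13, 32, 39, 40, 41, 48, 7, 44, 45, 16, 23, 12, 49, 20, 51, 28, 17, 24, 55, 56, 33, 52, 59.
The distinct values are {0, 1, 3, 4, 5, 7, 8, 9, 11, 12, 13, 15, 16, 17, 19, 20, 21, 23, 24, 25, 27, 28, 29, 31, 32, 33, 35, 36, 37, 39, 40, 41, 43, 44, 45, 47, 48, 49, 51, 52, 53, 55, 56, 57, 59}; there are 45 of them.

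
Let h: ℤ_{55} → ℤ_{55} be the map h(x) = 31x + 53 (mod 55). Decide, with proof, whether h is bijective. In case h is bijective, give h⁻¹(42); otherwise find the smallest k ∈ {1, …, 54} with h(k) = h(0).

44

Recall: injectivity means: for all u, v in the domain, h(u) = h(v) implies u = v.
Suppose h(u) = h(v) in ℤ_{55}. Then 31u + 53 ≡ 31v + 53 (mod 55), hence 31(u − v) ≡ 0 (mod 55).
Since gcd(31, 55) = 1, 31 is invertible modulo 55, therefore u − v ≡ 0 (mod 55), i.e. u = v.
We now compute 31⁻¹ mod 55 explicitly. Euclid's algorithm: 55 = 1·31 + 24, 31 = 1·24 + 7, 24 = 3·7 + 3, 7 = 2·3 + 1; back-substituting gives 1 = 16·31 − 9·55, so 31⁻¹ ≡ 16 (mod 55).
For any y ∈ ℤ_{55}, x = 16(y − 53) mod 55 satisfies h(x) = 31·16(y − 53) + 53 ≡ y (since 31·16 ≡ 1 mod 55). So every y has a preimage.
Thus h is bijective.
Since h is bijective, we compute h⁻¹(42): solve 31x + 53 ≡ 42 (mod 55), i.e. 31x ≡ 44 (mod 55).
Multiplying by 31⁻¹ = 16 gives x ≡ 16·44 = 704 = 12·55 + 44 ≡ 44 (mod 55).
Check: h(44) = 31·44 + 53 = 1417 = 25·55 + 42 ≡ 42 (mod 55).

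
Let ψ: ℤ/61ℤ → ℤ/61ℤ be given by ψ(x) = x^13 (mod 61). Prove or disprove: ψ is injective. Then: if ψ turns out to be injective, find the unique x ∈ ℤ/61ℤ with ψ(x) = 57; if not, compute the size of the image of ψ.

25

Since 61 is prime, the nonzero elements of ℤ/61ℤ form a cyclic group of order 60.
As gcd(13, 60) = 1, raising to the 13th power is a bijection on this group: if a^13 ≡ b^13 then (ab^{−1})^13 = 1, and the only element of order dividing gcd(13, 60) = 1 is 1, so a = b.
With ψ(0) = 0 this makes ψ injective on all of ℤ/61ℤ, hence bijective (finite equal-size domain and codomain). In particular ψ is injective.
Since ψ is injective, we find the preimage of 57. The inverse of x ↦ x^13 on (ℤ/61ℤ)^× is x ↦ x^37, because 13·37 = 481 = 8·60 + 1 ≡ 1 (mod 60) and x^{60} = 1 for x ≠ 0 (Fermat). So ψ⁻¹(57) = 57^37 mod 61.
Repeated squaring mod 61: 57^1 ≡ 57, 57^2 ≡ 57² = 3249 ≡ 16, 57^4 ≡ 16² = 256 ≡ 12, 57^8 ≡ 12² = 144 ≡ 22, 57^16 ≡ 22² = 484 ≡ 57, 57^32 ≡ 57² = 3249 ≡ 16. Since 37 = 32 + 4 + 1, 57^37 ≡ 16·12·57: 16·12 = 192 ≡ 9, then 9·57 = 513 ≡ 25. So 57^37 ≡ 25 (mod 61).
Hence ψ⁻¹(57) = 25.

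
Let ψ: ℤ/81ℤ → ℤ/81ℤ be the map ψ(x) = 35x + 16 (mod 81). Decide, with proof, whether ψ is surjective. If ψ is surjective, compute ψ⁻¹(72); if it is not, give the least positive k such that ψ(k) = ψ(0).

Recall that surjectivity means every element of the codomain has a preimage under ψ.
Since gcd(35, 81) = 1, 35 is invertible modulo 81. Euclid's algorithm: 81 = 2·35 + 11, 35 = 3·11 + 2, 11 = 5·2 + 1; back-substituting gives 1 = 44·35 − 19·81, so 35⁻¹ ≡ 44 (mod 81).
Then y ↦ 44(y − 16) is a two-sided inverse to ψ, so every y ∈ ℤ/81ℤ has a preimage.
So ψ is surjective.
Since ψ is surjective, we find ψ⁻¹(72): we need 35x ≡ 72 − 16 ≡ 56 (mod 81). Using 35⁻¹ = 44: x ≡ 44·56 = 2464 = 30·81 + 34, so x = 34.
Check: ψ(34) = 35·34 + 16 = 1206 = 14·81 + 72 ≡ 72 (mod 81).

34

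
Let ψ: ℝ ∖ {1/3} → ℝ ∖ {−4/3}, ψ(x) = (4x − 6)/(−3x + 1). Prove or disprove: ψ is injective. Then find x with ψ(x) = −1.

Suppose ψ(a) = ψ(b). Cross-multiplying: (4a − 6)(−3b + 1) = (4b − 6)(−3a + 1).
Expanding both sides and cancelling the symmetric terms leaves −14·(a − b) = 0. Since −14 ≠ 0, a = b. Therefore ψ is injective.
Solving ψ(x) = −1: cross-multiplying gives 4x − 6 = −1(−3x + 1), which rearranges to 1x = 5, so x = 5.

5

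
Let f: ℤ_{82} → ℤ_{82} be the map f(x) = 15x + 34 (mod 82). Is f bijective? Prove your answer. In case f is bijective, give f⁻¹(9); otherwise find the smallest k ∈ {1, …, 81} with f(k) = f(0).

Suppose f(x_1) = f(x_2) in ℤ_{82}. Then 15x_1 + 34 ≡ 15x_2 + 34 (mod 82), therefore 15(x_1 − x_2) ≡ 0 (mod 82).
Since gcd(15, 82) = 1, 15 is invertible modulo 82, hence x_1 − x_2 ≡ 0 (mod 82), i.e. x_1 = x_2.
We now compute 15⁻¹ mod 82 explicitly. Euclid's algorithm: 82 = 5·15 + 7, 15 = 2·7 + 1; back-substituting gives 1 = 11·15 − 2·82, so 15⁻¹ ≡ 11 (mod 82).
Then y ↦ 11(y − 34) is a two-sided inverse to f, so every y ∈ ℤ_{82} has a preimage.
Therefore f is bijective.
Since f is bijective, we find f⁻¹(9): we need 15x ≡ 9 − 34 ≡ 57 (mod 82). Using 15⁻¹ = 11: x ≡ 11·57 = 627 = 7·82 + 53, so x = 53.
Check: f(53) = 15·53 + 34 = 829 = 10·82 + 9 ≡ 9 (mod 82).

53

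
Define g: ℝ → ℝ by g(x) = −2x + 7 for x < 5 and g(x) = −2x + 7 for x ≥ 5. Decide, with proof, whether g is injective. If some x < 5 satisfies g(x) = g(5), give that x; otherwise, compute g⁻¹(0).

7/2

Both pieces are strictly decreasing (slopes −2 and −2), so each is injective on its own interval.
The left piece maps (−∞, 5) onto (−3, ∞); the right piece maps [5, ∞) onto (−∞, −3].
These images are disjoint, so no value is attained by both pieces. So g is injective.
Because the two images are disjoint, no x < 5 has g(x) = g(5), so we compute g⁻¹(0): 0 lies in (−3, ∞), so solve −2x + 7 = 0: x = (0 − 7)/(−2) = 7/2.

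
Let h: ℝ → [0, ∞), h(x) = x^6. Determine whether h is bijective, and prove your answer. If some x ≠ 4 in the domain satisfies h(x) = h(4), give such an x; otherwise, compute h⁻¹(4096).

-4

h(4) = 4096 = (−4)^6 = h(−4) (since 6 is even), with 4 ≠ −4. So h is not injective, hence not bijective.
For the follow-up, such an x exists: taking x = −4 ∈ ℝ gives h(−4) = 4096 = h(4) with −4 ≠ 4.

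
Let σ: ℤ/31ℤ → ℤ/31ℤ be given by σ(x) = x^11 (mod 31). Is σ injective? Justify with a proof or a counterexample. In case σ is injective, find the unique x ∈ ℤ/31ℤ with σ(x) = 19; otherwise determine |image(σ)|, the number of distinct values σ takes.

10

Since 31 is prime, the nonzero elements of ℤ/31ℤ form a cyclic group of order 30.
As gcd(11, 30) = 1, raising to the 11th power is a bijection on this group: if s^11 ≡ t^11 then (st^{−1})^11 = 1, and the only element of order dividing gcd(11, 30) = 1 is 1, so s = t.
With σ(0) = 0 this makes σ injective on all of ℤ/31ℤ, hence bijective (finite equal-size domain and codomain). In particular σ is injective.
Since σ is injective, we find the preimage of 19. The inverse of x ↦ x^11 on (ℤ/31ℤ)^× is x ↦ x^11, because 11·11 = 121 = 4·30 + 1 ≡ 1 (mod 30) and x^{30} = 1 for x ≠ 0 (Fermat). So σ⁻¹(19) = 19^11 mod 31.
Repeated squaring mod 31: 19^1 ≡ 19, 19^2 ≡ 19² = 361 ≡ 20, 19^4 ≡ 20² = 400 ≡ 28, 19^8 ≡ 28² = 784 ≡ 9. Since 11 = 8 + 2 + 1, 19^11 ≡ 9·20·19: 9·20 = 180 ≡ 25, then 25·19 = 475 ≡ 10. So 19^11 ≡ 10 (mod 31).
Hence σ⁻¹(19) = 10.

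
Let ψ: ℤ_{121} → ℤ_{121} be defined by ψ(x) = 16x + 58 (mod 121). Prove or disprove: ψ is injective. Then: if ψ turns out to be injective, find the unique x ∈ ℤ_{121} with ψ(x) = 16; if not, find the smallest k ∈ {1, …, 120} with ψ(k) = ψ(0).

Recall: ψ is injective if ψ(a) = ψ(b) implies a = b.
If ψ(a) = ψ(b), then 16a ≡ 16b (mod 121). Because gcd(16, 121) = 1, we may cancel 16 to get a ≡ b (mod 121).
Thus ψ is injective.
We now compute 16⁻¹ mod 121 explicitly. Euclid's algorithm: 121 = 7·16 + 9, 16 = 1·9 + 7, 9 = 1·7 + 2, 7 = 3·2 + 1; back-substituting gives 1 = 53·16 − 7·121, so 16⁻¹ ≡ 53 (mod 121).
Since ψ is injective, we compute ψ⁻¹(16): solve 16x + 58 ≡ 16 (mod 121), i.e. 16x ≡ 79 (mod 121).
Multiplying by 16⁻¹ = 53 gives x ≡ 53·79 = 4187 = 34·121 + 73 ≡ 73 (mod 121).
Check: ψ(73) = 16·73 + 58 = 1226 = 10·121 + 16 ≡ 16 (mod 121).

73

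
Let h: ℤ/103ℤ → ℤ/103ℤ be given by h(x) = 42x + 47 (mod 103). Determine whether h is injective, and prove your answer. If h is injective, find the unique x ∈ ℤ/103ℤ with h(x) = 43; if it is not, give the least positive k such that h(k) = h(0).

By definition, h is injective when h(u) = h(v) forces u = v.
Suppose h(u) = h(v) in ℤ/103ℤ. Then 42u + 47 ≡ 42v + 47 (mod 103), hence 42(u − v) ≡ 0 (mod 103).
Since gcd(42, 103) = 1, 42 is invertible modulo 103, thus u − v ≡ 0 (mod 103), i.e. u = v.
Hence h is injective.
We now compute 42⁻¹ mod 103 explicitly. Euclid's algorithm: 103 = 2·42 + 19, 42 = 2·19 + 4, 19 = 4·4 + 3, 4 = 1·3 + 1; back-substituting gives 1 = 27·42 − 11·103, so 42⁻¹ ≡ 27 (mod 103).
Since h is injective, we compute h⁻¹(43): solve 42x + 47 ≡ 43 (mod 103), i.e. 42x ≡ 99 (mod 103).
Multiplying by 42⁻¹ = 27 gives x ≡ 27·99 = 2673 = 25·103 + 98 ≡ 98 (mod 103).
Check: h(98) = 42·98 + 47 = 4163 = 40·103 + 43 ≡ 43 (mod 103).

98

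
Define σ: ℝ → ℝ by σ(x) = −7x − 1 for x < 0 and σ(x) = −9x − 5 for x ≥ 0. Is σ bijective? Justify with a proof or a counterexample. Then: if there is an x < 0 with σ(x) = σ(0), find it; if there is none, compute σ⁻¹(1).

-2/7

Both pieces are strictly decreasing (slopes −7 and −9), so each is injective on its own interval.
The left piece maps (−∞, 0) onto (−1, ∞); the right piece maps [0, ∞) onto (−∞, −5].
The images leave a gap (−1 has no preimage), so σ is not surjective, hence not bijective.
Because the two images are disjoint, no x < 0 has σ(x) = σ(0), so we compute σ⁻¹(1): 1 lies in (−1, ∞), so solve −7x − 1 = 1: x = (1 + 1)/(−7) = −2/7.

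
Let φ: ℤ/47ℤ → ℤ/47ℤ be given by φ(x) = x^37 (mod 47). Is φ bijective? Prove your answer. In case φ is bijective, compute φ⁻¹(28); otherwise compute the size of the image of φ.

Since 47 is prime, the nonzero elements of ℤ/47ℤ form a cyclic group of order 46.
As gcd(37, 46) = 1, raising to the 37th power is a bijection on this group: if x_1^37 ≡ x_2^37 then (x_1x_2^{−1})^37 = 1, and the only element of order dividing gcd(37, 46) = 1 is 1, so x_1 = x_2.
With φ(0) = 0 this makes φ injective on all of ℤ/47ℤ, hence bijective (finite equal-size domain and codomain). In particular φ is bijective.
Since φ is bijective, we find the preimage of 28. The inverse of x ↦ x^37 on (ℤ/47ℤ)^× is x ↦ x^5, because 37·5 = 185 = 4·46 + 1 ≡ 1 (mod 46) and x^{46} = 1 for x ≠ 0 (Fermat). So φ⁻¹(28) = 28^5 mod 47.
Repeated squaring mod 47: 28^1 ≡ 28, 28^2 ≡ 28² = 784 ≡ 32, 28^4 ≡ 32² = 1024 ≡ 37. Since 5 = 4 + 1, 28^5 ≡ 37·28: 37·28 = 1036 ≡ 2. So 28^5 ≡ 2 (mod 47).
Hence φ⁻¹(28) = 2.

2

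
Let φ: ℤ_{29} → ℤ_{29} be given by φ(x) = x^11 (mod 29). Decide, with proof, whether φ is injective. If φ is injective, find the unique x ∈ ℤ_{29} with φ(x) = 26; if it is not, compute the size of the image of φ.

21

Since 29 is prime, the nonzero elements of ℤ_{29} form a cyclic group of order 28.
As gcd(11, 28) = 1, raising to the 11th power is a bijection on this group: if a^11 ≡ b^11 then (ab^{−1})^11 = 1, and the only element of order dividing gcd(11, 28) = 1 is 1, so a = b.
With φ(0) = 0 this makes φ injective on all of ℤ_{29}, hence bijective (finite equal-size domain and codomain). In particular φ is injective.
Since φ is injective, we find the preimage of 26. The inverse of x ↦ x^11 on (ℤ_{29})^× is x ↦ x^23, because 11·23 = 253 = 9·28 + 1 ≡ 1 (mod 28) and x^{28} = 1 for x ≠ 0 (Fermat). So φ⁻¹(26) = 26^23 mod 29.
Repeated squaring mod 29: 26^1 ≡ 26, 26^2 ≡ 26² = 676 ≡ 9, 26^4 ≡ 9² = 81 ≡ 23, 26^8 ≡ 23² = 529 ≡ 7, 26^16 ≡ 7² = 49 ≡ 20. Since 23 = 16 + 4 + 2 + 1, 26^23 ≡ 20·23·9·26: 20·23 = 460 ≡ 25, then 25·9 = 225 ≡ 22, then 22·26 = 572 ≡ 21. So 26^23 ≡ 21 (mod 29).
Hence φ⁻¹(26) = 21.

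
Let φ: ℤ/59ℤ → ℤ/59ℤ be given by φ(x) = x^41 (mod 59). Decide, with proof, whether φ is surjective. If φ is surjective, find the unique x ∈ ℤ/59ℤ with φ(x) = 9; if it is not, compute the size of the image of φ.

7

Since 59 is prime, the nonzero elements of ℤ/59ℤ form a cyclic group of order 58.
As gcd(41, 58) = 1, raising to the 41st power is a bijection on this group: if s^41 ≡ t^41 then (st^{−1})^41 = 1, and the only element of order dividing gcd(41, 58) = 1 is 1, so s = t.
With φ(0) = 0 this makes φ injective on all of ℤ/59ℤ, hence bijective (finite equal-size domain and codomain). In particular φ is surjective.
Since φ is surjective, we find the preimage of 9. The inverse of x ↦ x^41 on (ℤ/59ℤ)^× is x ↦ x^17, because 41·17 = 697 = 12·58 + 1 ≡ 1 (mod 58) and x^{58} = 1 for x ≠ 0 (Fermat). So φ⁻¹(9) = 9^17 mod 59.
Repeated squaring mod 59: 9^1 ≡ 9, 9^2 ≡ 9² = 81 ≡ 22, 9^4 ≡ 22² = 484 ≡ 12, 9^8 ≡ 12² = 144 ≡ 26, 9^16 ≡ 26² = 676 ≡ 27. Since 17 = 16 + 1, 9^17 ≡ 27·9: 27·9 = 243 ≡ 7. So 9^17 ≡ 7 (mod 59).
Hence φ⁻¹(9) = 7.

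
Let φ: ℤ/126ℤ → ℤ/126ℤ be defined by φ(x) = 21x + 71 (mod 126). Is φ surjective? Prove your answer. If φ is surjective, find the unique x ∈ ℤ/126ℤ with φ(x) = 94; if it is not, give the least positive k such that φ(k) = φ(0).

6

Recall that surjectivity means every element of the codomain has a preimage under φ.
Since gcd(21, 126) = 21, we have 21x ≡ 0 (mod 21) for all x, so φ(x) ≡ 8 (mod 21).
But 0 ≢ 8 (mod 21), so 0 ∈ ℤ/126ℤ has no preimage. Therefore φ is not surjective.
Since φ is not surjective, we find the least positive k with φ(k) = φ(0): this means 21k ≡ 0 (mod 126), i.e. 126 ∣ 21k. Since gcd(21, 126) = 21, dividing through by 21 this holds exactly when 6 ∣ k.
The smallest positive such k is 6.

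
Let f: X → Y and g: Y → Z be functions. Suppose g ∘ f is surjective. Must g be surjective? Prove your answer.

Let c ∈ Z. Since g ∘ f is surjective, some a ∈ X has g(f(a)) = c. Then b = f(a) ∈ Y satisfies g(b) = c. So g is surjective.

surjective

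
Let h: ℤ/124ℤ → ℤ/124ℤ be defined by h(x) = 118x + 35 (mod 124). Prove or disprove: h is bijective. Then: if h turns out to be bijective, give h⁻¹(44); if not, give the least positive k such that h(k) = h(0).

We have gcd(118, 124) = 2 > 1. Taking x_1 = 0 and x_2 = 62: h(0) = 35 and h(62) = 118·62 + 35 = 7351 ≡ 35 (mod 124).
So h(0) = h(62) while 0 ≠ 62, so h is not injective, hence not bijective.
Since h is not bijective, we find the least positive k with h(k) = h(0): this means 118k ≡ 0 (mod 124), i.e. 124 ∣ 118k. Since gcd(118, 124) = 2, dividing through by 2 this holds exactly when 62 ∣ 59k, and as gcd(59, 62) = 1, exactly when 62 ∣ k.
The smallest positive such k is 62.

62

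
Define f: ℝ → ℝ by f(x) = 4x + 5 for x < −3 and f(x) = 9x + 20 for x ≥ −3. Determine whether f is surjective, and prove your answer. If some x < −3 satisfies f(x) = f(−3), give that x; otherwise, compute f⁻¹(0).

Both pieces are strictly increasing (slopes 4 and 9), so each is injective on its own interval.
The left piece maps (−∞, −3) onto (−∞, −7); the right piece maps [−3, ∞) onto [−7, ∞).
These images together cover ℝ, so f is surjective.
Because the two images are disjoint, no x < −3 has f(x) = f(−3), so we compute f⁻¹(0): 0 lies in [−7, ∞), so solve 9x + 20 = 0: x = (0 − 20)/9 = −20/9.

-20/9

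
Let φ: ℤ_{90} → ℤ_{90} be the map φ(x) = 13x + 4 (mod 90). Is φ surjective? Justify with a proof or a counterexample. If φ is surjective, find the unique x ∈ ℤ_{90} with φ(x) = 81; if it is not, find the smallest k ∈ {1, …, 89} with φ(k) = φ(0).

Since gcd(13, 90) = 1, 13 is invertible modulo 90. Euclid's algorithm: 90 = 6·13 + 12, 13 = 1·12 + 1; back-substituting gives 1 = 7·13 − 1·90, so 13⁻¹ ≡ 7 (mod 90).
For any y ∈ ℤ_{90}, x = 7(y − 4) mod 90 satisfies φ(x) = 13·7(y − 4) + 4 ≡ y (since 13·7 ≡ 1 mod 90). So every y has a preimage.
So φ is surjective.
Since φ is surjective, we compute φ⁻¹(81): solve 13x + 4 ≡ 81 (mod 90), i.e. 13x ≡ 77 (mod 90).
Multiplying by 13⁻¹ = 7 gives x ≡ 7·77 = 539 = 5·90 + 89 ≡ 89 (mod 90).
Check: φ(89) = 13·89 + 4 = 1161 = 12·90 + 81 ≡ 81 (mod 90).

89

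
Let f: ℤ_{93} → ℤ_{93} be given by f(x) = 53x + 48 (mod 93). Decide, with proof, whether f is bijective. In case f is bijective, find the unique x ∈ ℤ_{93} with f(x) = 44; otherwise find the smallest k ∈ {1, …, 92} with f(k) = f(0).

28

Suppose f(x_1) = f(x_2) in ℤ_{93}. Then 53x_1 + 48 ≡ 53x_2 + 48 (mod 93), therefore 53(x_1 − x_2) ≡ 0 (mod 93).
Since gcd(53, 93) = 1, 53 is invertible modulo 93, so x_1 − x_2 ≡ 0 (mod 93), i.e. x_1 = x_2.
We now compute 53⁻¹ mod 93 explicitly. Euclid's algorithm: 93 = 1·53 + 40, 53 = 1·40 + 13, 40 = 3·13 + 1; back-substituting gives 1 = 86·53 − 49·93, so 53⁻¹ ≡ 86 (mod 93).
Then y ↦ 86(y − 48) is a two-sided inverse to f, so every y ∈ ℤ_{93} has a preimage.
So f is bijective.
Since f is bijective, we find f⁻¹(44): we need 53x ≡ 44 − 48 ≡ 89 (mod 93). Using 53⁻¹ = 86: x ≡ 86·89 = 7654 = 82·93 + 28, so x = 28.
Check: f(28) = 53·28 + 48 = 1532 = 16·93 + 44 ≡ 44 (mod 93).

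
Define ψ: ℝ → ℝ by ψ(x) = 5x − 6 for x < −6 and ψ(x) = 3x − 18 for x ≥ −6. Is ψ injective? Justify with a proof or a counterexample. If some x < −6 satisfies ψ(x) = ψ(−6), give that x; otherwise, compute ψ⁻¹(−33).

Both pieces are strictly increasing (slopes 5 and 3), so each is injective on its own interval.
The left piece maps (−∞, −6) onto (−∞, −36); the right piece maps [−6, ∞) onto [−36, ∞).
These images are disjoint, so no value is attained by both pieces. So ψ is injective.
Because the two images are disjoint, no x < −6 has ψ(x) = ψ(−6), so we compute ψ⁻¹(−33): −33 lies in [−36, ∞), so solve 3x − 18 = −33: x = (−33 + 18)/3 = −5.

-5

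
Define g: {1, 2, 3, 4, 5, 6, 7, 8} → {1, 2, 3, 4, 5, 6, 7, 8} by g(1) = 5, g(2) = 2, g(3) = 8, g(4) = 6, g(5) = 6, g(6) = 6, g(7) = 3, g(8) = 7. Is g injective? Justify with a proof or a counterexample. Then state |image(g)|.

6

g(4) = 6 = g(5) with 4 ≠ 5, so g is not injective.
The image of g is {2, 3, 5, 6, 7, 8}, which has 6 elements.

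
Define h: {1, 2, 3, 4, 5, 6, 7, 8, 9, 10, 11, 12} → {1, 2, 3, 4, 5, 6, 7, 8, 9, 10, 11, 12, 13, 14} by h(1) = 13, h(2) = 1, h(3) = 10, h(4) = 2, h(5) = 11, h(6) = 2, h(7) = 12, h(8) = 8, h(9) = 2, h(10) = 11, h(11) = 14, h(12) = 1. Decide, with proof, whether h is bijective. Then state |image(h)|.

8

h(4) = 2 = h(6) with 4 ≠ 6, so h is not injective, hence not bijective.
The image of h is {1, 2, 8, 10, 11, 12, 13, 14}, which has 8 elements.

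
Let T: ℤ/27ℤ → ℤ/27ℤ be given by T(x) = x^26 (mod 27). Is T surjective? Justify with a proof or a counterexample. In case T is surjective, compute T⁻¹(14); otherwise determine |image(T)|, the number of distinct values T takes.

10

T(0) = 0^26 = 0.
T(3): Repeated squaring mod 27: 3^1 ≡ 3, 3^2 ≡ 3² = 9, 3^4 ≡ 9² = 81 ≡ 0, 3^8 ≡ 0² = 0, 3^16 ≡ 0² = 0. Since 26 = 16 + 8 + 2, 3^26 ≡ 0·0·9: 0·0 = 0, then 0·9 = 0. So 3^26 ≡ 0 (mod 27).
So T(0) = T(3) = 0 while 0 ≠ 3, hence T is not injective.
A non-injective map from the 27-element set ℤ/27ℤ to itself takes at most 26 distinct values, so it cannot be surjective. Therefore T is not surjective.
Since T is not surjective, we determine |image(T)|. Computing x^26 mod 27 for each x (by repeated squaring, reducing mod 27 at every step), the values T(0), T(1), …, T(26) are: 0, 1, 13, 0, 7, 16, 0, 4, 10, 0, 19, 22, 0, 25, 25, 0, 22, 19, 0, 10, 4, 0, 16, 7, 0, 13, 1.
The distinct values are {0, 1, 4, 7, 10, 13, 16, 19, 22, 25}; there are 10 of them.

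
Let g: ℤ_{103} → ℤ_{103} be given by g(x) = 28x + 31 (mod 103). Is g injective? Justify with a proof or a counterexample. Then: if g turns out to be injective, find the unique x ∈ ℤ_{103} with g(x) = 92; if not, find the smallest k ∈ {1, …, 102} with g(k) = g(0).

Recall that g is injective if g(x_1) = g(x_2) implies x_1 = x_2.
Suppose g(x_1) = g(x_2) in ℤ_{103}. Then 28x_1 + 31 ≡ 28x_2 + 31 (mod 103), thus 28(x_1 − x_2) ≡ 0 (mod 103).
Since gcd(28, 103) = 1, 28 is invertible modulo 103, thus x_1 − x_2 ≡ 0 (mod 103), i.e. x_1 = x_2.
Hence g is injective.
We now compute 28⁻¹ mod 103 explicitly. Euclid's algorithm: 103 = 3·28 + 19, 28 = 1·19 + 9, 19 = 2·9 + 1; back-substituting gives 1 = 92·28 − 25·103, so 28⁻¹ ≡ 92 (mod 103).
Since g is injective, we compute g⁻¹(92): solve 28x + 31 ≡ 92 (mod 103), i.e. 28x ≡ 61 (mod 103).
Multiplying by 28⁻¹ = 92 gives x ≡ 92·61 = 5612 = 54·103 + 50 ≡ 50 (mod 103).
Check: g(50) = 28·50 + 31 = 1431 = 13·103 + 92 ≡ 92 (mod 103).

50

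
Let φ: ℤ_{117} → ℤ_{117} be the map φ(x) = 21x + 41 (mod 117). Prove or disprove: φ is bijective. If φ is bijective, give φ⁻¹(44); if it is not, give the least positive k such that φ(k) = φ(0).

39

We have gcd(21, 117) = 3 > 1. Taking x_1 = 0 and x_2 = 39: φ(0) = 41 and φ(39) = 21·39 + 41 = 860 ≡ 41 (mod 117).
So φ(0) = φ(39) while 0 ≠ 39, thus φ is not injective, hence not bijective.
Since φ is not bijective, we find the least positive k with φ(k) = φ(0): this means 21k ≡ 0 (mod 117), i.e. 117 ∣ 21k. Since gcd(21, 117) = 3, dividing through by 3 this holds exactly when 39 ∣ 7k, and as gcd(7, 39) = 1, exactly when 39 ∣ k.
The smallest positive such k is 39.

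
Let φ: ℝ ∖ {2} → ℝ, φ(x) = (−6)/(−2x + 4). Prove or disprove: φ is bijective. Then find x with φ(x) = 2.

If φ(x) = 0, cross-multiplying gives −2(−6) = 0(−2x + 4), which simplifies to 12 = 0 — false.  So 0 has no preimage and φ is not surjective.
So φ is not bijective.
Solving φ(x) = 2: cross-multiplying gives −6 = 2(−2x + 4), which rearranges to 4x = 14, so x = 7/2.

7/2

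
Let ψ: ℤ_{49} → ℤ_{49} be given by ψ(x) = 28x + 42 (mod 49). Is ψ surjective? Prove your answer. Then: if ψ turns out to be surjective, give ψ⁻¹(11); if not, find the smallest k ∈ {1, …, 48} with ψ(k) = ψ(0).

7

Recall that ψ is surjective if every y in the codomain equals ψ(x) for some x in the domain.
Since gcd(28, 49) = 7, we have 28x ≡ 0 (mod 7) for all x, so ψ(x) ≡ 0 (mod 7).
But 1 ≢ 0 (mod 7), so 1 ∈ ℤ_{49} has no preimage. Thus ψ is not surjective.
Since ψ is not surjective, we find the least positive k with ψ(k) = ψ(0): this means 28k ≡ 0 (mod 49), i.e. 49 ∣ 28k. Since gcd(28, 49) = 7, dividing through by 7 this holds exactly when 7 ∣ 4k, and as gcd(4, 7) = 1, exactly when 7 ∣ k.
The smallest positive such k is 7.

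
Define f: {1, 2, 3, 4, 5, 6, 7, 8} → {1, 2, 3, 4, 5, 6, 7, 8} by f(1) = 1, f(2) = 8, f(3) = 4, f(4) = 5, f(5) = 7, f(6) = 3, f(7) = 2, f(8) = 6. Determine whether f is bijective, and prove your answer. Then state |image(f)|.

8

The values 1, 8, 4, 5, 7, 3, 2, 6 are a permutation of {1, 2, 3, 4, 5, 6, 7, 8}: each element appears exactly once.
So f is injective and surjective, hence bijective.
The image of f is {1, 2, 3, 4, 5, 6, 7, 8}, which has 8 elements.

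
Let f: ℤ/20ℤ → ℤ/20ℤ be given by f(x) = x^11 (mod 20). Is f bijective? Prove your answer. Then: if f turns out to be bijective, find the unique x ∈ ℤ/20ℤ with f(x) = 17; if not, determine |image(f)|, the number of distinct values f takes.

f(0) = 0^11 = 0.
f(10): Repeated squaring mod 20: 10^1 ≡ 10, 10^2 ≡ 10² = 100 ≡ 0, 10^4 ≡ 0² = 0, 10^8 ≡ 0² = 0. Since 11 = 8 + 2 + 1, 10^11 ≡ 0·0·10: 0·0 = 0, then 0·10 = 0. So 10^11 ≡ 0 (mod 20).
So f(0) = f(10) = 0 while 0 ≠ 10, so f is not injective, hence not bijective.
Since f is not bijective, we determine |image(f)|. Computing x^11 mod 20 for each x (by repeated squaring, reducing mod 20 at every step), the values f(0), f(1), …, f(19) are: 0, 1, 8, 7, 4, 5, 16, 3, 12, 9, 0, 11, 8, 17, 4, 15, 16, 13, 12, 19.
The distinct values are {0, 1, 3, 4, 5, 7, 8, 9, 11, 12, 13, 15, 16, 17, 19}; there are 15 of them.

15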